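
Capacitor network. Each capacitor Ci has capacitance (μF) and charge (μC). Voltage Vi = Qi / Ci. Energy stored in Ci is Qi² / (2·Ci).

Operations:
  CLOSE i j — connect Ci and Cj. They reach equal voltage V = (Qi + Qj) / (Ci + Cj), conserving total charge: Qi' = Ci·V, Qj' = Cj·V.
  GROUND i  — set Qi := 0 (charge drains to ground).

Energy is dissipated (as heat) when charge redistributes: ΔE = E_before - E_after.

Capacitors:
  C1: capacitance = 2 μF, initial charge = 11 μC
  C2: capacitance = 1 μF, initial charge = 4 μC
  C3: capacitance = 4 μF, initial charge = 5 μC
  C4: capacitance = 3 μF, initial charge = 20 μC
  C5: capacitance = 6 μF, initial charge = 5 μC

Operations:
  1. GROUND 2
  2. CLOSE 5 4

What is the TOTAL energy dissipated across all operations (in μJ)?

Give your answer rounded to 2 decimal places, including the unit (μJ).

Initial: C1(2μF, Q=11μC, V=5.50V), C2(1μF, Q=4μC, V=4.00V), C3(4μF, Q=5μC, V=1.25V), C4(3μF, Q=20μC, V=6.67V), C5(6μF, Q=5μC, V=0.83V)
Op 1: GROUND 2: Q2=0; energy lost=8.000
Op 2: CLOSE 5-4: Q_total=25.00, C_total=9.00, V=2.78; Q5=16.67, Q4=8.33; dissipated=34.028
Total dissipated: 42.028 μJ

Answer: 42.03 μJ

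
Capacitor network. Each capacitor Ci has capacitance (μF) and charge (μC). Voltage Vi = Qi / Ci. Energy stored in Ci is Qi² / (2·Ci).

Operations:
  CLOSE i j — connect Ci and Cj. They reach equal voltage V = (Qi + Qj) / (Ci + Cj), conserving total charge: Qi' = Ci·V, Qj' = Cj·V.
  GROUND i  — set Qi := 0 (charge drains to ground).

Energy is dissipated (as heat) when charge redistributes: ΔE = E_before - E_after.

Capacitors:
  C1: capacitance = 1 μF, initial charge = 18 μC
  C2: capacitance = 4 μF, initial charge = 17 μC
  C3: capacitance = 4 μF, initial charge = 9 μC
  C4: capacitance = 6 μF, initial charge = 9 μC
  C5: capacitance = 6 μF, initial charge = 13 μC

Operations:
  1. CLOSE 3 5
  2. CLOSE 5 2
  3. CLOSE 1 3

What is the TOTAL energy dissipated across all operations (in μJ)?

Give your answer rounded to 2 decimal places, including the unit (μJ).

Initial: C1(1μF, Q=18μC, V=18.00V), C2(4μF, Q=17μC, V=4.25V), C3(4μF, Q=9μC, V=2.25V), C4(6μF, Q=9μC, V=1.50V), C5(6μF, Q=13μC, V=2.17V)
Op 1: CLOSE 3-5: Q_total=22.00, C_total=10.00, V=2.20; Q3=8.80, Q5=13.20; dissipated=0.008
Op 2: CLOSE 5-2: Q_total=30.20, C_total=10.00, V=3.02; Q5=18.12, Q2=12.08; dissipated=5.043
Op 3: CLOSE 1-3: Q_total=26.80, C_total=5.00, V=5.36; Q1=5.36, Q3=21.44; dissipated=99.856
Total dissipated: 104.907 μJ

Answer: 104.91 μJ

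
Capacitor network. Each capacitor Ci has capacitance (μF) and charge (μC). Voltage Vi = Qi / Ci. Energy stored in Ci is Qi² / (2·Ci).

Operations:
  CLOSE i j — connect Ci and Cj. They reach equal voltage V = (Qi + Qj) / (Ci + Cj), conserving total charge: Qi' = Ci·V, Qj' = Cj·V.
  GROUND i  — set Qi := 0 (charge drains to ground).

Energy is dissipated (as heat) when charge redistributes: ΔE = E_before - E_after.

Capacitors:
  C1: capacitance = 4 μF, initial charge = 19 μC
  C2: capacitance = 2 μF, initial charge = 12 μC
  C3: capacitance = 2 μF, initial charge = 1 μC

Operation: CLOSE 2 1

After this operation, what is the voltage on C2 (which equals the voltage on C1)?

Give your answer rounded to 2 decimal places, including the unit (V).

Answer: 5.17 V

Derivation:
Initial: C1(4μF, Q=19μC, V=4.75V), C2(2μF, Q=12μC, V=6.00V), C3(2μF, Q=1μC, V=0.50V)
Op 1: CLOSE 2-1: Q_total=31.00, C_total=6.00, V=5.17; Q2=10.33, Q1=20.67; dissipated=1.042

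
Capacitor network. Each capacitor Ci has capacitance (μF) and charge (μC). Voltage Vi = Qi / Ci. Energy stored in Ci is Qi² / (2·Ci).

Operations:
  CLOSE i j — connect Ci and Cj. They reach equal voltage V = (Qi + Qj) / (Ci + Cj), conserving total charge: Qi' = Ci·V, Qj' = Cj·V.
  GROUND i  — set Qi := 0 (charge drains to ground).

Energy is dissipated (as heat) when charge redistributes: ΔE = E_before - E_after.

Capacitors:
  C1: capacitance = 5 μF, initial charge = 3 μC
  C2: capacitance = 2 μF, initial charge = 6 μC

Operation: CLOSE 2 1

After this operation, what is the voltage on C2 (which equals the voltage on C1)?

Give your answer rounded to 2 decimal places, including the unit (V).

Answer: 1.29 V

Derivation:
Initial: C1(5μF, Q=3μC, V=0.60V), C2(2μF, Q=6μC, V=3.00V)
Op 1: CLOSE 2-1: Q_total=9.00, C_total=7.00, V=1.29; Q2=2.57, Q1=6.43; dissipated=4.114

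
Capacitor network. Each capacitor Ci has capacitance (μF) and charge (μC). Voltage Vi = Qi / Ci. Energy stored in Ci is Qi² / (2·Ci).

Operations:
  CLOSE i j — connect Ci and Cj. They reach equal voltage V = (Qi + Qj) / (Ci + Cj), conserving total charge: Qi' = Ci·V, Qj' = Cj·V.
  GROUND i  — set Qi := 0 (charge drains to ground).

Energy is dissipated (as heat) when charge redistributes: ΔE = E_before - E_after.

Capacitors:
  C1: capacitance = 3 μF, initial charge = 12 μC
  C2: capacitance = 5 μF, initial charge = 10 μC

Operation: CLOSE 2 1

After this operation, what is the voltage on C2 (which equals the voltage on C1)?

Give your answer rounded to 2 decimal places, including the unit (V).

Answer: 2.75 V

Derivation:
Initial: C1(3μF, Q=12μC, V=4.00V), C2(5μF, Q=10μC, V=2.00V)
Op 1: CLOSE 2-1: Q_total=22.00, C_total=8.00, V=2.75; Q2=13.75, Q1=8.25; dissipated=3.750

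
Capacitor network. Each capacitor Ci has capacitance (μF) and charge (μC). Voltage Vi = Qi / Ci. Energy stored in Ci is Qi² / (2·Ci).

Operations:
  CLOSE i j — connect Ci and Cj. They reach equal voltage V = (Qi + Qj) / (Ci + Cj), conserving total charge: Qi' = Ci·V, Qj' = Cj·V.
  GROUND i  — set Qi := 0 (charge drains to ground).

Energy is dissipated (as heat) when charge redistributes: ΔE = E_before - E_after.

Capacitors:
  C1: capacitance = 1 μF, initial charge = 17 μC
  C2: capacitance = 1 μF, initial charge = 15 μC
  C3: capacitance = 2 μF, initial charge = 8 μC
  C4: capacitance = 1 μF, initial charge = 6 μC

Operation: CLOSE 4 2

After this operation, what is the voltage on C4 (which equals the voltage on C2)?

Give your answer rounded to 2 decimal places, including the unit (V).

Initial: C1(1μF, Q=17μC, V=17.00V), C2(1μF, Q=15μC, V=15.00V), C3(2μF, Q=8μC, V=4.00V), C4(1μF, Q=6μC, V=6.00V)
Op 1: CLOSE 4-2: Q_total=21.00, C_total=2.00, V=10.50; Q4=10.50, Q2=10.50; dissipated=20.250

Answer: 10.50 V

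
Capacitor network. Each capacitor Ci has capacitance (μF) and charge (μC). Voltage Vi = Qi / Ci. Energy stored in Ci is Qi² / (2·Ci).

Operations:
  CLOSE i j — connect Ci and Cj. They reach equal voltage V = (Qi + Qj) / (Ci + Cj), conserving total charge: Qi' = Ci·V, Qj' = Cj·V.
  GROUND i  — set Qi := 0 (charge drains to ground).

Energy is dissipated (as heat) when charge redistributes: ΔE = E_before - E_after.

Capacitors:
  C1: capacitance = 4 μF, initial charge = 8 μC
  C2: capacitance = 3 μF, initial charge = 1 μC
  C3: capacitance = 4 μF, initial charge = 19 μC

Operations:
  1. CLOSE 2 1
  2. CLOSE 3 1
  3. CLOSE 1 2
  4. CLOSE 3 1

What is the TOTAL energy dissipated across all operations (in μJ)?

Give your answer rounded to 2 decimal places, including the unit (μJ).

Initial: C1(4μF, Q=8μC, V=2.00V), C2(3μF, Q=1μC, V=0.33V), C3(4μF, Q=19μC, V=4.75V)
Op 1: CLOSE 2-1: Q_total=9.00, C_total=7.00, V=1.29; Q2=3.86, Q1=5.14; dissipated=2.381
Op 2: CLOSE 3-1: Q_total=24.14, C_total=8.00, V=3.02; Q3=12.07, Q1=12.07; dissipated=12.001
Op 3: CLOSE 1-2: Q_total=15.93, C_total=7.00, V=2.28; Q1=9.10, Q2=6.83; dissipated=2.572
Op 4: CLOSE 3-1: Q_total=21.17, C_total=8.00, V=2.65; Q3=10.59, Q1=10.59; dissipated=0.551
Total dissipated: 17.505 μJ

Answer: 17.51 μJ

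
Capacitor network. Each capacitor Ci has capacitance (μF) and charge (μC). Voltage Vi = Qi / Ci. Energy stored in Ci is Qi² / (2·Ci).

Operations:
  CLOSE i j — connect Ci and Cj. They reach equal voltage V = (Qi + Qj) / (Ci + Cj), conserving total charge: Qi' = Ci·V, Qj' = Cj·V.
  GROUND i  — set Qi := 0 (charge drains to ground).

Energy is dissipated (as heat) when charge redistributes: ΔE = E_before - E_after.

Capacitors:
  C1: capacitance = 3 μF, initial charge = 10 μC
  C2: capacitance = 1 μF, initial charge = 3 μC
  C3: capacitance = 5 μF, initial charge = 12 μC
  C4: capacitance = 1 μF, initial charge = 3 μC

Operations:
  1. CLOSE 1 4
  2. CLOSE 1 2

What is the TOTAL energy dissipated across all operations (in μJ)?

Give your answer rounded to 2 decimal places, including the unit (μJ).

Answer: 0.07 μJ

Derivation:
Initial: C1(3μF, Q=10μC, V=3.33V), C2(1μF, Q=3μC, V=3.00V), C3(5μF, Q=12μC, V=2.40V), C4(1μF, Q=3μC, V=3.00V)
Op 1: CLOSE 1-4: Q_total=13.00, C_total=4.00, V=3.25; Q1=9.75, Q4=3.25; dissipated=0.042
Op 2: CLOSE 1-2: Q_total=12.75, C_total=4.00, V=3.19; Q1=9.56, Q2=3.19; dissipated=0.023
Total dissipated: 0.065 μJ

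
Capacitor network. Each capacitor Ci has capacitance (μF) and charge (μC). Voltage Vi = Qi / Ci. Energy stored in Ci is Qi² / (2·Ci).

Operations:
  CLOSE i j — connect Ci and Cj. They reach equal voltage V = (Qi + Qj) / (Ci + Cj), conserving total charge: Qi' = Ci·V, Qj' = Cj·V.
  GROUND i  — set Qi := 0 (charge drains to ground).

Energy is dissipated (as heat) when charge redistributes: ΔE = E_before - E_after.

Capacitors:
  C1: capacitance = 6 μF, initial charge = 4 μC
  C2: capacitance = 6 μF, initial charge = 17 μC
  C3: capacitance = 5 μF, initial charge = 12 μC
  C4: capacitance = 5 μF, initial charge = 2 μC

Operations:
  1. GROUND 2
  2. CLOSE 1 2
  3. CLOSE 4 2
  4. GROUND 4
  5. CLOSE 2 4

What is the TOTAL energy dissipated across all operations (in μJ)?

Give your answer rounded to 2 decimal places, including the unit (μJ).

Answer: 25.27 μJ

Derivation:
Initial: C1(6μF, Q=4μC, V=0.67V), C2(6μF, Q=17μC, V=2.83V), C3(5μF, Q=12μC, V=2.40V), C4(5μF, Q=2μC, V=0.40V)
Op 1: GROUND 2: Q2=0; energy lost=24.083
Op 2: CLOSE 1-2: Q_total=4.00, C_total=12.00, V=0.33; Q1=2.00, Q2=2.00; dissipated=0.667
Op 3: CLOSE 4-2: Q_total=4.00, C_total=11.00, V=0.36; Q4=1.82, Q2=2.18; dissipated=0.006
Op 4: GROUND 4: Q4=0; energy lost=0.331
Op 5: CLOSE 2-4: Q_total=2.18, C_total=11.00, V=0.20; Q2=1.19, Q4=0.99; dissipated=0.180
Total dissipated: 25.267 μJ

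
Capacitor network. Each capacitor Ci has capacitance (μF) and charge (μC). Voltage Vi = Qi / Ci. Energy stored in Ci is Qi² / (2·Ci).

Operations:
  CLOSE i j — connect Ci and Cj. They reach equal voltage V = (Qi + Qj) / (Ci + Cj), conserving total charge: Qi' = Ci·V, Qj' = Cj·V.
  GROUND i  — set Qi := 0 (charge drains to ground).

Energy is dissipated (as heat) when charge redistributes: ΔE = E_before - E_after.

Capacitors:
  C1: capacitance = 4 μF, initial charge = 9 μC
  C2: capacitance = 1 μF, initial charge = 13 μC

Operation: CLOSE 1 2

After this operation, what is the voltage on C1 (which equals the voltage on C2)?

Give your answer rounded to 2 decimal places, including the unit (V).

Initial: C1(4μF, Q=9μC, V=2.25V), C2(1μF, Q=13μC, V=13.00V)
Op 1: CLOSE 1-2: Q_total=22.00, C_total=5.00, V=4.40; Q1=17.60, Q2=4.40; dissipated=46.225

Answer: 4.40 V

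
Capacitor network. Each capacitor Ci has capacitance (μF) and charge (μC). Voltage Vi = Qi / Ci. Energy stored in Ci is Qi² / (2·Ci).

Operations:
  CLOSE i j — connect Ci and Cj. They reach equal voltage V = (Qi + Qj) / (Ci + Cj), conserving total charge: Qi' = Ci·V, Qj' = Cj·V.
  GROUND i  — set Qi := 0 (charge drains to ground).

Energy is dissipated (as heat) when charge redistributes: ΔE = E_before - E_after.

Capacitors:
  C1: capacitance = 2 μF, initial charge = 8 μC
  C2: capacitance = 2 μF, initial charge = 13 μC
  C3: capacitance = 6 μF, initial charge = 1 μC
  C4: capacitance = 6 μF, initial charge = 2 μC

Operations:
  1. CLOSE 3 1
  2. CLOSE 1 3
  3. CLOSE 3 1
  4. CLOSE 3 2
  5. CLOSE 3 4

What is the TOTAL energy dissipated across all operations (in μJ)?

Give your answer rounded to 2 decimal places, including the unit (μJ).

Initial: C1(2μF, Q=8μC, V=4.00V), C2(2μF, Q=13μC, V=6.50V), C3(6μF, Q=1μC, V=0.17V), C4(6μF, Q=2μC, V=0.33V)
Op 1: CLOSE 3-1: Q_total=9.00, C_total=8.00, V=1.12; Q3=6.75, Q1=2.25; dissipated=11.021
Op 2: CLOSE 1-3: Q_total=9.00, C_total=8.00, V=1.12; Q1=2.25, Q3=6.75; dissipated=0.000
Op 3: CLOSE 3-1: Q_total=9.00, C_total=8.00, V=1.12; Q3=6.75, Q1=2.25; dissipated=0.000
Op 4: CLOSE 3-2: Q_total=19.75, C_total=8.00, V=2.47; Q3=14.81, Q2=4.94; dissipated=21.668
Op 5: CLOSE 3-4: Q_total=16.81, C_total=12.00, V=1.40; Q3=8.41, Q4=8.41; dissipated=6.840
Total dissipated: 39.529 μJ

Answer: 39.53 μJ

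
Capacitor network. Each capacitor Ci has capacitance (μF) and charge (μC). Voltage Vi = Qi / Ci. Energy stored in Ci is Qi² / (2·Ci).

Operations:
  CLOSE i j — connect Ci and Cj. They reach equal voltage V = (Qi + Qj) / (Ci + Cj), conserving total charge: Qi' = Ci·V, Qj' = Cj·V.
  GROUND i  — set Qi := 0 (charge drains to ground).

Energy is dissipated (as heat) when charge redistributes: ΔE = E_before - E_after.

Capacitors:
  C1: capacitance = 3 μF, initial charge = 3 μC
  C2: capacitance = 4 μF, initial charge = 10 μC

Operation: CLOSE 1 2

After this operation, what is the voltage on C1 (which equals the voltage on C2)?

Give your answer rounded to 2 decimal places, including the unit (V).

Answer: 1.86 V

Derivation:
Initial: C1(3μF, Q=3μC, V=1.00V), C2(4μF, Q=10μC, V=2.50V)
Op 1: CLOSE 1-2: Q_total=13.00, C_total=7.00, V=1.86; Q1=5.57, Q2=7.43; dissipated=1.929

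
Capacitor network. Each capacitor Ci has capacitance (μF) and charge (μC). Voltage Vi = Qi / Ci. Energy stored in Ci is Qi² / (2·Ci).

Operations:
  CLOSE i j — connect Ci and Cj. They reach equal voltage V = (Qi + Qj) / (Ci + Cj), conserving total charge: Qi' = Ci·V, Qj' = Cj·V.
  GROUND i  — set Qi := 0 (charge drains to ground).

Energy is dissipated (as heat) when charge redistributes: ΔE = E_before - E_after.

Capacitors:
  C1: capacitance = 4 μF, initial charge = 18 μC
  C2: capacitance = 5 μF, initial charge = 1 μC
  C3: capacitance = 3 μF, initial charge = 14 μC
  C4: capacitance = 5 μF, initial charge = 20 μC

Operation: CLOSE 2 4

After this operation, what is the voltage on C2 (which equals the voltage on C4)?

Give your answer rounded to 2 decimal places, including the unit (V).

Answer: 2.10 V

Derivation:
Initial: C1(4μF, Q=18μC, V=4.50V), C2(5μF, Q=1μC, V=0.20V), C3(3μF, Q=14μC, V=4.67V), C4(5μF, Q=20μC, V=4.00V)
Op 1: CLOSE 2-4: Q_total=21.00, C_total=10.00, V=2.10; Q2=10.50, Q4=10.50; dissipated=18.050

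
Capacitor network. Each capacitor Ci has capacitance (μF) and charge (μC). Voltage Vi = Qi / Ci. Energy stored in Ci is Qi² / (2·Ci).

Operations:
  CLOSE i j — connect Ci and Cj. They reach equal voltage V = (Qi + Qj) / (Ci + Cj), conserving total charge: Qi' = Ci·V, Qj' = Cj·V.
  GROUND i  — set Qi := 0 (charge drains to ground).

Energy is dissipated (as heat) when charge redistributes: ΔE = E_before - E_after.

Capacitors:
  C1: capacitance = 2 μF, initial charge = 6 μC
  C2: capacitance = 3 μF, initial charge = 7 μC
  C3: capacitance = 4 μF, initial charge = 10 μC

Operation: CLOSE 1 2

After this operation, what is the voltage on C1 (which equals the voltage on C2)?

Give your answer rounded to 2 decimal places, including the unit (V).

Initial: C1(2μF, Q=6μC, V=3.00V), C2(3μF, Q=7μC, V=2.33V), C3(4μF, Q=10μC, V=2.50V)
Op 1: CLOSE 1-2: Q_total=13.00, C_total=5.00, V=2.60; Q1=5.20, Q2=7.80; dissipated=0.267

Answer: 2.60 V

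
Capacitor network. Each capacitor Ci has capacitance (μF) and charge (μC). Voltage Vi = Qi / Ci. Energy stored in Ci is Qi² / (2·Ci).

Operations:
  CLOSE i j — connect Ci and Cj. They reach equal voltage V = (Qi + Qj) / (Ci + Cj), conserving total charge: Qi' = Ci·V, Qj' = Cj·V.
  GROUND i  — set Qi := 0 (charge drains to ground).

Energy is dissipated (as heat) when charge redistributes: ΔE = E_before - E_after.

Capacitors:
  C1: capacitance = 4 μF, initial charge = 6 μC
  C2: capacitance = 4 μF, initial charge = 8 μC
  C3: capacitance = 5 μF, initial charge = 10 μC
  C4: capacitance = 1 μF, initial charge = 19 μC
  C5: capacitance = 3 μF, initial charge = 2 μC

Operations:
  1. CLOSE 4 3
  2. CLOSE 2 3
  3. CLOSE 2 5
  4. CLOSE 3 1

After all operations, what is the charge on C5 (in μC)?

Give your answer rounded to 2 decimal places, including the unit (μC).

Answer: 6.98 μC

Derivation:
Initial: C1(4μF, Q=6μC, V=1.50V), C2(4μF, Q=8μC, V=2.00V), C3(5μF, Q=10μC, V=2.00V), C4(1μF, Q=19μC, V=19.00V), C5(3μF, Q=2μC, V=0.67V)
Op 1: CLOSE 4-3: Q_total=29.00, C_total=6.00, V=4.83; Q4=4.83, Q3=24.17; dissipated=120.417
Op 2: CLOSE 2-3: Q_total=32.17, C_total=9.00, V=3.57; Q2=14.30, Q3=17.87; dissipated=8.920
Op 3: CLOSE 2-5: Q_total=16.30, C_total=7.00, V=2.33; Q2=9.31, Q5=6.98; dissipated=7.245
Op 4: CLOSE 3-1: Q_total=23.87, C_total=9.00, V=2.65; Q3=13.26, Q1=10.61; dissipated=4.780
Final charges: Q1=10.61, Q2=9.31, Q3=13.26, Q4=4.83, Q5=6.98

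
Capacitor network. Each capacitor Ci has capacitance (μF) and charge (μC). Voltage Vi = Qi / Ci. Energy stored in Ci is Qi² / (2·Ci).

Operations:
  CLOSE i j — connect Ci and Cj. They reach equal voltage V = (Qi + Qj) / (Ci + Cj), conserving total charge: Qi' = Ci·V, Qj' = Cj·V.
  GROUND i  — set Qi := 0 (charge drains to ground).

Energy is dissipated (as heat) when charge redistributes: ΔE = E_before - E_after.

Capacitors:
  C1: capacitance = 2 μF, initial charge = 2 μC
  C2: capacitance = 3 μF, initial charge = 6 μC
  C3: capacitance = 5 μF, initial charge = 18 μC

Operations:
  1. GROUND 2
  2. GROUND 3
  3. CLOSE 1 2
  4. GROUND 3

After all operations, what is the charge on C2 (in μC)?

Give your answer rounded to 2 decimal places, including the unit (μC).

Answer: 1.20 μC

Derivation:
Initial: C1(2μF, Q=2μC, V=1.00V), C2(3μF, Q=6μC, V=2.00V), C3(5μF, Q=18μC, V=3.60V)
Op 1: GROUND 2: Q2=0; energy lost=6.000
Op 2: GROUND 3: Q3=0; energy lost=32.400
Op 3: CLOSE 1-2: Q_total=2.00, C_total=5.00, V=0.40; Q1=0.80, Q2=1.20; dissipated=0.600
Op 4: GROUND 3: Q3=0; energy lost=0.000
Final charges: Q1=0.80, Q2=1.20, Q3=0.00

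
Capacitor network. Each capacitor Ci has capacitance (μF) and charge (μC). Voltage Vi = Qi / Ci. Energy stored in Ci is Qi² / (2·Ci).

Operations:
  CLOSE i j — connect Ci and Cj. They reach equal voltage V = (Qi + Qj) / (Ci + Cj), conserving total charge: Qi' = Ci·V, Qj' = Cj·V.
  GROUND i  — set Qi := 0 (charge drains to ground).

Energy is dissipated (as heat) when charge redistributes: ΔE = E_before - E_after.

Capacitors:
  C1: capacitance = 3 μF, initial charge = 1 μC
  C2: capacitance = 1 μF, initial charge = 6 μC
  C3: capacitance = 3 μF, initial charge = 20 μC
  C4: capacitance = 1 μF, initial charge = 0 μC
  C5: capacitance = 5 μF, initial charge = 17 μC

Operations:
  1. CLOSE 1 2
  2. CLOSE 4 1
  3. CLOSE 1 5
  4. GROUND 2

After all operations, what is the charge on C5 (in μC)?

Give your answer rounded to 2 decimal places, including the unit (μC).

Initial: C1(3μF, Q=1μC, V=0.33V), C2(1μF, Q=6μC, V=6.00V), C3(3μF, Q=20μC, V=6.67V), C4(1μF, Q=0μC, V=0.00V), C5(5μF, Q=17μC, V=3.40V)
Op 1: CLOSE 1-2: Q_total=7.00, C_total=4.00, V=1.75; Q1=5.25, Q2=1.75; dissipated=12.042
Op 2: CLOSE 4-1: Q_total=5.25, C_total=4.00, V=1.31; Q4=1.31, Q1=3.94; dissipated=1.148
Op 3: CLOSE 1-5: Q_total=20.94, C_total=8.00, V=2.62; Q1=7.85, Q5=13.09; dissipated=4.085
Op 4: GROUND 2: Q2=0; energy lost=1.531
Final charges: Q1=7.85, Q2=0.00, Q3=20.00, Q4=1.31, Q5=13.09

Answer: 13.09 μC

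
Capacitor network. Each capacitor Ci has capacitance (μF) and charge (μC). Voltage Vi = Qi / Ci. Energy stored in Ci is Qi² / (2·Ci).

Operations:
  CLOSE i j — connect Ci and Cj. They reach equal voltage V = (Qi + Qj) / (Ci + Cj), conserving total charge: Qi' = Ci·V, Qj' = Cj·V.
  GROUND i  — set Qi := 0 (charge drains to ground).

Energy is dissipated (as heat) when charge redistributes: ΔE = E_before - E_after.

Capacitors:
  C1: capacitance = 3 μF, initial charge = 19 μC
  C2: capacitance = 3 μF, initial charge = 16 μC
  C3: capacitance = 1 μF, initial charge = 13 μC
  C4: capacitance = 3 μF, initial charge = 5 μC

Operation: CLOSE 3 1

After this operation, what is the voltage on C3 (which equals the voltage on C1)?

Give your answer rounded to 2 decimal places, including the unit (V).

Initial: C1(3μF, Q=19μC, V=6.33V), C2(3μF, Q=16μC, V=5.33V), C3(1μF, Q=13μC, V=13.00V), C4(3μF, Q=5μC, V=1.67V)
Op 1: CLOSE 3-1: Q_total=32.00, C_total=4.00, V=8.00; Q3=8.00, Q1=24.00; dissipated=16.667

Answer: 8.00 V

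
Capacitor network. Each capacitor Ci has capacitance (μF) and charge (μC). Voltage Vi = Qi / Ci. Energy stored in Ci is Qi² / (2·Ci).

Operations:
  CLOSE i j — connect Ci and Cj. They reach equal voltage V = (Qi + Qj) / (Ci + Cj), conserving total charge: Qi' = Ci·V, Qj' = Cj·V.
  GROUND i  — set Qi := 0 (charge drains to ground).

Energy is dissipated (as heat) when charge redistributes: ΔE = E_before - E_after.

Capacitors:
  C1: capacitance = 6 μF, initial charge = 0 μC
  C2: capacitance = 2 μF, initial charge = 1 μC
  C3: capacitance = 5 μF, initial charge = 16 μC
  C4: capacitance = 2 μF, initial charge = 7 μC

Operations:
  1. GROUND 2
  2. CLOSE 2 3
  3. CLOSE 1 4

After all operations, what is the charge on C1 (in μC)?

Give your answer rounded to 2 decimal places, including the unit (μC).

Answer: 5.25 μC

Derivation:
Initial: C1(6μF, Q=0μC, V=0.00V), C2(2μF, Q=1μC, V=0.50V), C3(5μF, Q=16μC, V=3.20V), C4(2μF, Q=7μC, V=3.50V)
Op 1: GROUND 2: Q2=0; energy lost=0.250
Op 2: CLOSE 2-3: Q_total=16.00, C_total=7.00, V=2.29; Q2=4.57, Q3=11.43; dissipated=7.314
Op 3: CLOSE 1-4: Q_total=7.00, C_total=8.00, V=0.88; Q1=5.25, Q4=1.75; dissipated=9.188
Final charges: Q1=5.25, Q2=4.57, Q3=11.43, Q4=1.75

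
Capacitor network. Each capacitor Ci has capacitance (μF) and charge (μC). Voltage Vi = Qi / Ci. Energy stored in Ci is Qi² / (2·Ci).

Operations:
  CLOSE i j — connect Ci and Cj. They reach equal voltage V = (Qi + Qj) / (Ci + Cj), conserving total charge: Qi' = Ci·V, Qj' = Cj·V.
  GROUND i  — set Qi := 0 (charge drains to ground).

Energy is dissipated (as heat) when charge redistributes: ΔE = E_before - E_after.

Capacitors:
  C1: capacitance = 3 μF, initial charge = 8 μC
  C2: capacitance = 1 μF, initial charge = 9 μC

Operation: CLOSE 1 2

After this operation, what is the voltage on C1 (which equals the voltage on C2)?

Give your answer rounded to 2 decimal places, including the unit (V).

Initial: C1(3μF, Q=8μC, V=2.67V), C2(1μF, Q=9μC, V=9.00V)
Op 1: CLOSE 1-2: Q_total=17.00, C_total=4.00, V=4.25; Q1=12.75, Q2=4.25; dissipated=15.042

Answer: 4.25 V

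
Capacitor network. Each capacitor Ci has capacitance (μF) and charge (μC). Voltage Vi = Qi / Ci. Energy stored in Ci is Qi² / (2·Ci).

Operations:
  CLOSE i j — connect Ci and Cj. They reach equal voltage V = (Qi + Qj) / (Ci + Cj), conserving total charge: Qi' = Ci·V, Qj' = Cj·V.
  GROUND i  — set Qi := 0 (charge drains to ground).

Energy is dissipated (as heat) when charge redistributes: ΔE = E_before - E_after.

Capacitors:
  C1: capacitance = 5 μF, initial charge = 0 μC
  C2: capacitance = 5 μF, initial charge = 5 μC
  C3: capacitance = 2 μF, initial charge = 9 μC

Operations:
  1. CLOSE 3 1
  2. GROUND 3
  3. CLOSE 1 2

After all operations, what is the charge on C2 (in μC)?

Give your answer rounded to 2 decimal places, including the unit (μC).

Initial: C1(5μF, Q=0μC, V=0.00V), C2(5μF, Q=5μC, V=1.00V), C3(2μF, Q=9μC, V=4.50V)
Op 1: CLOSE 3-1: Q_total=9.00, C_total=7.00, V=1.29; Q3=2.57, Q1=6.43; dissipated=14.464
Op 2: GROUND 3: Q3=0; energy lost=1.653
Op 3: CLOSE 1-2: Q_total=11.43, C_total=10.00, V=1.14; Q1=5.71, Q2=5.71; dissipated=0.102
Final charges: Q1=5.71, Q2=5.71, Q3=0.00

Answer: 5.71 μC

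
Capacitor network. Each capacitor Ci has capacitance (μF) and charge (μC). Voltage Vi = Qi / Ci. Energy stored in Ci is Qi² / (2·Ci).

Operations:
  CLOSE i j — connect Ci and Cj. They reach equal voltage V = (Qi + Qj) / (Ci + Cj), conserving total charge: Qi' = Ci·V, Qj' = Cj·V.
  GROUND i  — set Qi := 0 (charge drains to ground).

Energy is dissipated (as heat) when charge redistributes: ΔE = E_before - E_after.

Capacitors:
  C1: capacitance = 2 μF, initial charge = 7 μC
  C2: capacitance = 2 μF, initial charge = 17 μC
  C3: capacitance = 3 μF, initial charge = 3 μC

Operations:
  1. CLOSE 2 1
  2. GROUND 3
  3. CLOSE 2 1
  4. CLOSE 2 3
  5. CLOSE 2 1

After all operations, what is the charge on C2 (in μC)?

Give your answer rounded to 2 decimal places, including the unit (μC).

Answer: 8.40 μC

Derivation:
Initial: C1(2μF, Q=7μC, V=3.50V), C2(2μF, Q=17μC, V=8.50V), C3(3μF, Q=3μC, V=1.00V)
Op 1: CLOSE 2-1: Q_total=24.00, C_total=4.00, V=6.00; Q2=12.00, Q1=12.00; dissipated=12.500
Op 2: GROUND 3: Q3=0; energy lost=1.500
Op 3: CLOSE 2-1: Q_total=24.00, C_total=4.00, V=6.00; Q2=12.00, Q1=12.00; dissipated=0.000
Op 4: CLOSE 2-3: Q_total=12.00, C_total=5.00, V=2.40; Q2=4.80, Q3=7.20; dissipated=21.600
Op 5: CLOSE 2-1: Q_total=16.80, C_total=4.00, V=4.20; Q2=8.40, Q1=8.40; dissipated=6.480
Final charges: Q1=8.40, Q2=8.40, Q3=7.20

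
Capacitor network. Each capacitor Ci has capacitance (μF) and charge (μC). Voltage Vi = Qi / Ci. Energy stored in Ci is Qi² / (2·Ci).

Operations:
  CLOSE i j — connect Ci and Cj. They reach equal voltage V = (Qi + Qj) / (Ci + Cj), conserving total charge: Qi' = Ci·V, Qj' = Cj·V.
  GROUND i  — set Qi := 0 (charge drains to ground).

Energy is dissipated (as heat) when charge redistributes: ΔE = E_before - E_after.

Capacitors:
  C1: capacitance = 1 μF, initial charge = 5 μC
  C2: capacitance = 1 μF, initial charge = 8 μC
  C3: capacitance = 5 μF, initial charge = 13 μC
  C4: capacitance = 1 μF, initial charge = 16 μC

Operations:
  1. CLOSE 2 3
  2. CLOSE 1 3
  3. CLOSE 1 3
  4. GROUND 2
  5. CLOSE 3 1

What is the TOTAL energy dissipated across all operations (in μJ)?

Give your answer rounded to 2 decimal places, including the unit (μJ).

Initial: C1(1μF, Q=5μC, V=5.00V), C2(1μF, Q=8μC, V=8.00V), C3(5μF, Q=13μC, V=2.60V), C4(1μF, Q=16μC, V=16.00V)
Op 1: CLOSE 2-3: Q_total=21.00, C_total=6.00, V=3.50; Q2=3.50, Q3=17.50; dissipated=12.150
Op 2: CLOSE 1-3: Q_total=22.50, C_total=6.00, V=3.75; Q1=3.75, Q3=18.75; dissipated=0.938
Op 3: CLOSE 1-3: Q_total=22.50, C_total=6.00, V=3.75; Q1=3.75, Q3=18.75; dissipated=0.000
Op 4: GROUND 2: Q2=0; energy lost=6.125
Op 5: CLOSE 3-1: Q_total=22.50, C_total=6.00, V=3.75; Q3=18.75, Q1=3.75; dissipated=0.000
Total dissipated: 19.212 μJ

Answer: 19.21 μJ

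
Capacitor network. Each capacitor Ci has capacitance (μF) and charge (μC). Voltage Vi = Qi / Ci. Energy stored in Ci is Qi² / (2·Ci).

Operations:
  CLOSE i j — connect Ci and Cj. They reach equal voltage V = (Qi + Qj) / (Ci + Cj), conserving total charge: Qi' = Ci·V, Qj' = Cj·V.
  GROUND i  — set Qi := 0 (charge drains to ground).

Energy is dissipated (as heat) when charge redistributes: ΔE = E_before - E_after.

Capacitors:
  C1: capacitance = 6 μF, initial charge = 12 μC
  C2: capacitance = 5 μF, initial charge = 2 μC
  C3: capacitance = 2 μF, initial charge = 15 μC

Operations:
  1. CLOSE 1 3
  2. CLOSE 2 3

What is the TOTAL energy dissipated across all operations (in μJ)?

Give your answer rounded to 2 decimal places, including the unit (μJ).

Answer: 29.01 μJ

Derivation:
Initial: C1(6μF, Q=12μC, V=2.00V), C2(5μF, Q=2μC, V=0.40V), C3(2μF, Q=15μC, V=7.50V)
Op 1: CLOSE 1-3: Q_total=27.00, C_total=8.00, V=3.38; Q1=20.25, Q3=6.75; dissipated=22.688
Op 2: CLOSE 2-3: Q_total=8.75, C_total=7.00, V=1.25; Q2=6.25, Q3=2.50; dissipated=6.322
Total dissipated: 29.009 μJ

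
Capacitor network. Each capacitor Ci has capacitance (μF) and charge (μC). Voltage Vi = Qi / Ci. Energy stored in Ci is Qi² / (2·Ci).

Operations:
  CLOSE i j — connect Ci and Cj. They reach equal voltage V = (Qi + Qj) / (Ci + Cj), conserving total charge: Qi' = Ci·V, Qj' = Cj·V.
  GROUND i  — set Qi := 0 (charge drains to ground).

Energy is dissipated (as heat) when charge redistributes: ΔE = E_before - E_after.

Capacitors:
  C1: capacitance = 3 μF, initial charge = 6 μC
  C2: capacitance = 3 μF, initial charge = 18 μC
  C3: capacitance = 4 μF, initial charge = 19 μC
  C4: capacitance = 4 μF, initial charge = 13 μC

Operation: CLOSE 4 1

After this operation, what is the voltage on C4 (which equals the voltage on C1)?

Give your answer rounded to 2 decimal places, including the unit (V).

Initial: C1(3μF, Q=6μC, V=2.00V), C2(3μF, Q=18μC, V=6.00V), C3(4μF, Q=19μC, V=4.75V), C4(4μF, Q=13μC, V=3.25V)
Op 1: CLOSE 4-1: Q_total=19.00, C_total=7.00, V=2.71; Q4=10.86, Q1=8.14; dissipated=1.339

Answer: 2.71 V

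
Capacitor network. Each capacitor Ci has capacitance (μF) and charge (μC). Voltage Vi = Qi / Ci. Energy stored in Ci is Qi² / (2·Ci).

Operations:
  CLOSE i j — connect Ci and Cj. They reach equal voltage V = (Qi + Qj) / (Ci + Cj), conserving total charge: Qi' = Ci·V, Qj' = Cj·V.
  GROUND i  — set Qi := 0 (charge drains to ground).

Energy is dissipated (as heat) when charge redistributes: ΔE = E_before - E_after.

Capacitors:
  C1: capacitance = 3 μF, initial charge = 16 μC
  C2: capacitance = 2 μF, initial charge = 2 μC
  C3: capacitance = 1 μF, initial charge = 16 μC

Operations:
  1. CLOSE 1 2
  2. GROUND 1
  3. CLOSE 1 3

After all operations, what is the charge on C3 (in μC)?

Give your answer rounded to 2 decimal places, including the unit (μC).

Initial: C1(3μF, Q=16μC, V=5.33V), C2(2μF, Q=2μC, V=1.00V), C3(1μF, Q=16μC, V=16.00V)
Op 1: CLOSE 1-2: Q_total=18.00, C_total=5.00, V=3.60; Q1=10.80, Q2=7.20; dissipated=11.267
Op 2: GROUND 1: Q1=0; energy lost=19.440
Op 3: CLOSE 1-3: Q_total=16.00, C_total=4.00, V=4.00; Q1=12.00, Q3=4.00; dissipated=96.000
Final charges: Q1=12.00, Q2=7.20, Q3=4.00

Answer: 4.00 μC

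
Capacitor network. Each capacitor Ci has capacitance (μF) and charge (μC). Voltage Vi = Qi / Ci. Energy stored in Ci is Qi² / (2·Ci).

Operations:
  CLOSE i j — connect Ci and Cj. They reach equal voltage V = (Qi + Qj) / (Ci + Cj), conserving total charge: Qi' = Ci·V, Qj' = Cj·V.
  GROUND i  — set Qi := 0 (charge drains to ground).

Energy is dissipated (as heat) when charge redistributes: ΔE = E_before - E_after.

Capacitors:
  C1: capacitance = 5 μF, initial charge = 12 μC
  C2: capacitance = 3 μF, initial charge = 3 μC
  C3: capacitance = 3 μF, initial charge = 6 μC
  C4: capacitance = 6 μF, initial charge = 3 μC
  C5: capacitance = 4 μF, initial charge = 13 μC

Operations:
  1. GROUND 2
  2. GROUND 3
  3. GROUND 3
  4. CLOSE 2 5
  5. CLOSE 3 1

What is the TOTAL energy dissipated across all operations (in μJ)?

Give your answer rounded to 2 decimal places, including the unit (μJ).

Initial: C1(5μF, Q=12μC, V=2.40V), C2(3μF, Q=3μC, V=1.00V), C3(3μF, Q=6μC, V=2.00V), C4(6μF, Q=3μC, V=0.50V), C5(4μF, Q=13μC, V=3.25V)
Op 1: GROUND 2: Q2=0; energy lost=1.500
Op 2: GROUND 3: Q3=0; energy lost=6.000
Op 3: GROUND 3: Q3=0; energy lost=0.000
Op 4: CLOSE 2-5: Q_total=13.00, C_total=7.00, V=1.86; Q2=5.57, Q5=7.43; dissipated=9.054
Op 5: CLOSE 3-1: Q_total=12.00, C_total=8.00, V=1.50; Q3=4.50, Q1=7.50; dissipated=5.400
Total dissipated: 21.954 μJ

Answer: 21.95 μJ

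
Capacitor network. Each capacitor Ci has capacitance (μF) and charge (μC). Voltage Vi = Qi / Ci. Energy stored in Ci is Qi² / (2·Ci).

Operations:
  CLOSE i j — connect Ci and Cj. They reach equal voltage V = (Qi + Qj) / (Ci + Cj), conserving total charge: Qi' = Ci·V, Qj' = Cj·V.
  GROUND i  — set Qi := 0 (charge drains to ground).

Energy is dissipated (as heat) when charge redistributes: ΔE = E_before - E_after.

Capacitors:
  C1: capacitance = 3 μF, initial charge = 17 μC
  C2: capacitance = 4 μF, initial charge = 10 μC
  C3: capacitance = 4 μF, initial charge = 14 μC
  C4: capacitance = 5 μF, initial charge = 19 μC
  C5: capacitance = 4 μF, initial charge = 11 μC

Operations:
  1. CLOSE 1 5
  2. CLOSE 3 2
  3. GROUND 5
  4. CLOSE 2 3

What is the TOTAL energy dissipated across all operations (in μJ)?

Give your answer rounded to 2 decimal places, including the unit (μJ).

Initial: C1(3μF, Q=17μC, V=5.67V), C2(4μF, Q=10μC, V=2.50V), C3(4μF, Q=14μC, V=3.50V), C4(5μF, Q=19μC, V=3.80V), C5(4μF, Q=11μC, V=2.75V)
Op 1: CLOSE 1-5: Q_total=28.00, C_total=7.00, V=4.00; Q1=12.00, Q5=16.00; dissipated=7.292
Op 2: CLOSE 3-2: Q_total=24.00, C_total=8.00, V=3.00; Q3=12.00, Q2=12.00; dissipated=1.000
Op 3: GROUND 5: Q5=0; energy lost=32.000
Op 4: CLOSE 2-3: Q_total=24.00, C_total=8.00, V=3.00; Q2=12.00, Q3=12.00; dissipated=0.000
Total dissipated: 40.292 μJ

Answer: 40.29 μJ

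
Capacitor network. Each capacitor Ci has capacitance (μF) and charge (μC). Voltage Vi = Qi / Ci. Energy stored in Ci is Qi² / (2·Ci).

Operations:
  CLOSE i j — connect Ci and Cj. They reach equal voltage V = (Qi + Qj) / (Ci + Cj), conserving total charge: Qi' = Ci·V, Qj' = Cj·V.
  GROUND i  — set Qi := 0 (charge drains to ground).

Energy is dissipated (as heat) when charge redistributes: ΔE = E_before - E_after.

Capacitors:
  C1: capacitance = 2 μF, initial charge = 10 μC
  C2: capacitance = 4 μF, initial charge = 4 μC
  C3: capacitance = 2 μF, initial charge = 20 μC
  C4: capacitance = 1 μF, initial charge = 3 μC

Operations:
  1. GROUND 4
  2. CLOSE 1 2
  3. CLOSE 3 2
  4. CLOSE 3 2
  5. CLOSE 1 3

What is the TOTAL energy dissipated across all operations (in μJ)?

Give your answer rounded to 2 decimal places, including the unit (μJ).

Answer: 57.62 μJ

Derivation:
Initial: C1(2μF, Q=10μC, V=5.00V), C2(4μF, Q=4μC, V=1.00V), C3(2μF, Q=20μC, V=10.00V), C4(1μF, Q=3μC, V=3.00V)
Op 1: GROUND 4: Q4=0; energy lost=4.500
Op 2: CLOSE 1-2: Q_total=14.00, C_total=6.00, V=2.33; Q1=4.67, Q2=9.33; dissipated=10.667
Op 3: CLOSE 3-2: Q_total=29.33, C_total=6.00, V=4.89; Q3=9.78, Q2=19.56; dissipated=39.185
Op 4: CLOSE 3-2: Q_total=29.33, C_total=6.00, V=4.89; Q3=9.78, Q2=19.56; dissipated=0.000
Op 5: CLOSE 1-3: Q_total=14.44, C_total=4.00, V=3.61; Q1=7.22, Q3=7.22; dissipated=3.265
Total dissipated: 57.617 μJ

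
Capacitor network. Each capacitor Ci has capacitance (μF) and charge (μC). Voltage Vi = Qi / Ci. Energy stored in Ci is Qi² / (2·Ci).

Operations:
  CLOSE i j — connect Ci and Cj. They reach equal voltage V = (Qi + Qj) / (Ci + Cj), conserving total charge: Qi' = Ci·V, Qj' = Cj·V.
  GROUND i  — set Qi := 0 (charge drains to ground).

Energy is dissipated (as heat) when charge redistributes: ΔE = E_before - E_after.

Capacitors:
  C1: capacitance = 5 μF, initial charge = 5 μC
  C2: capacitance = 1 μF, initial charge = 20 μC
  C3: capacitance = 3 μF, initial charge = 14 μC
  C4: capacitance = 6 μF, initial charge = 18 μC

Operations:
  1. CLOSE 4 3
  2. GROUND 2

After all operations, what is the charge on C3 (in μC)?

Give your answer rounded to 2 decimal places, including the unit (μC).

Answer: 10.67 μC

Derivation:
Initial: C1(5μF, Q=5μC, V=1.00V), C2(1μF, Q=20μC, V=20.00V), C3(3μF, Q=14μC, V=4.67V), C4(6μF, Q=18μC, V=3.00V)
Op 1: CLOSE 4-3: Q_total=32.00, C_total=9.00, V=3.56; Q4=21.33, Q3=10.67; dissipated=2.778
Op 2: GROUND 2: Q2=0; energy lost=200.000
Final charges: Q1=5.00, Q2=0.00, Q3=10.67, Q4=21.33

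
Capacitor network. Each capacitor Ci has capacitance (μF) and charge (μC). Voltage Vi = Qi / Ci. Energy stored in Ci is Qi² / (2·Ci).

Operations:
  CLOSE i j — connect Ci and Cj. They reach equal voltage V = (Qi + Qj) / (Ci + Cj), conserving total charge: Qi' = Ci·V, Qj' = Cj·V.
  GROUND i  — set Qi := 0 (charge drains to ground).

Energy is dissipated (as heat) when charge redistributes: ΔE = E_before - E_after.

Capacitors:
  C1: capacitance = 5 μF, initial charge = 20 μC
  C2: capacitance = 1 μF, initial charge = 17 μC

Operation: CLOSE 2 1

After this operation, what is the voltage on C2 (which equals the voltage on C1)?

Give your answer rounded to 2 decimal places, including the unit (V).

Initial: C1(5μF, Q=20μC, V=4.00V), C2(1μF, Q=17μC, V=17.00V)
Op 1: CLOSE 2-1: Q_total=37.00, C_total=6.00, V=6.17; Q2=6.17, Q1=30.83; dissipated=70.417

Answer: 6.17 V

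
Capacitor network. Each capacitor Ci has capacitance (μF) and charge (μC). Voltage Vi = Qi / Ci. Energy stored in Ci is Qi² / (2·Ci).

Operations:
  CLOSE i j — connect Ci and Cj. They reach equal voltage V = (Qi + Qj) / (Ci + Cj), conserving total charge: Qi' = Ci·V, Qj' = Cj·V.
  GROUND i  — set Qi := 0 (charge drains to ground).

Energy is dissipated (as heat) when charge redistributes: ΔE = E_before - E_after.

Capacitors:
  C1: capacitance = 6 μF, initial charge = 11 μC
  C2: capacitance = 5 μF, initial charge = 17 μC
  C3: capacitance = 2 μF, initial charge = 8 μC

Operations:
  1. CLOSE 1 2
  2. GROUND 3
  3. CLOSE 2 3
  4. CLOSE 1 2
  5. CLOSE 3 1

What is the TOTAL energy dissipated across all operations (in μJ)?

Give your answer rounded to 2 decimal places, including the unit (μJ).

Answer: 24.81 μJ

Derivation:
Initial: C1(6μF, Q=11μC, V=1.83V), C2(5μF, Q=17μC, V=3.40V), C3(2μF, Q=8μC, V=4.00V)
Op 1: CLOSE 1-2: Q_total=28.00, C_total=11.00, V=2.55; Q1=15.27, Q2=12.73; dissipated=3.347
Op 2: GROUND 3: Q3=0; energy lost=16.000
Op 3: CLOSE 2-3: Q_total=12.73, C_total=7.00, V=1.82; Q2=9.09, Q3=3.64; dissipated=4.628
Op 4: CLOSE 1-2: Q_total=24.36, C_total=11.00, V=2.21; Q1=13.29, Q2=11.07; dissipated=0.721
Op 5: CLOSE 3-1: Q_total=16.93, C_total=8.00, V=2.12; Q3=4.23, Q1=12.69; dissipated=0.118
Total dissipated: 24.814 μJ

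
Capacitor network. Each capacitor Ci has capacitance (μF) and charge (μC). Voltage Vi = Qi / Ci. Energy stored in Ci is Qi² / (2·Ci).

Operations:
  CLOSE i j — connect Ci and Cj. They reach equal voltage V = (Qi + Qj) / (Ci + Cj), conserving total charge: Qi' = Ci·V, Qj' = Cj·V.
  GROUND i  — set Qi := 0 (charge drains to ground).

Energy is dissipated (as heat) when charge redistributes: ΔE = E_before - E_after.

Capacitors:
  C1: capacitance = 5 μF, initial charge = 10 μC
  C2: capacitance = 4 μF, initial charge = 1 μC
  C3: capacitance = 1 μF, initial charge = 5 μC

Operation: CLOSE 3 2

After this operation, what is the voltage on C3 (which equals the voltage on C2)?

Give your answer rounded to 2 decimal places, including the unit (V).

Answer: 1.20 V

Derivation:
Initial: C1(5μF, Q=10μC, V=2.00V), C2(4μF, Q=1μC, V=0.25V), C3(1μF, Q=5μC, V=5.00V)
Op 1: CLOSE 3-2: Q_total=6.00, C_total=5.00, V=1.20; Q3=1.20, Q2=4.80; dissipated=9.025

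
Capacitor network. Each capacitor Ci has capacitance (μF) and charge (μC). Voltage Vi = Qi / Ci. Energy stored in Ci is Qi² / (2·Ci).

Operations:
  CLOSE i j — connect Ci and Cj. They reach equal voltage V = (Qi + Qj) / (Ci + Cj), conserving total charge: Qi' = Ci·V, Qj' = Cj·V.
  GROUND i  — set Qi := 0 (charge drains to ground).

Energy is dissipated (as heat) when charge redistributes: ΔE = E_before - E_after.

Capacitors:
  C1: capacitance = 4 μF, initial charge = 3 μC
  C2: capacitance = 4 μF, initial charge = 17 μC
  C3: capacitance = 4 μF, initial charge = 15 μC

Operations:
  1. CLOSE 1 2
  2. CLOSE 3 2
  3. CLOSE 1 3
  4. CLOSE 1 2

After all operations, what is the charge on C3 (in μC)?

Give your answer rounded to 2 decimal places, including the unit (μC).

Initial: C1(4μF, Q=3μC, V=0.75V), C2(4μF, Q=17μC, V=4.25V), C3(4μF, Q=15μC, V=3.75V)
Op 1: CLOSE 1-2: Q_total=20.00, C_total=8.00, V=2.50; Q1=10.00, Q2=10.00; dissipated=12.250
Op 2: CLOSE 3-2: Q_total=25.00, C_total=8.00, V=3.12; Q3=12.50, Q2=12.50; dissipated=1.562
Op 3: CLOSE 1-3: Q_total=22.50, C_total=8.00, V=2.81; Q1=11.25, Q3=11.25; dissipated=0.391
Op 4: CLOSE 1-2: Q_total=23.75, C_total=8.00, V=2.97; Q1=11.88, Q2=11.88; dissipated=0.098
Final charges: Q1=11.88, Q2=11.88, Q3=11.25

Answer: 11.25 μC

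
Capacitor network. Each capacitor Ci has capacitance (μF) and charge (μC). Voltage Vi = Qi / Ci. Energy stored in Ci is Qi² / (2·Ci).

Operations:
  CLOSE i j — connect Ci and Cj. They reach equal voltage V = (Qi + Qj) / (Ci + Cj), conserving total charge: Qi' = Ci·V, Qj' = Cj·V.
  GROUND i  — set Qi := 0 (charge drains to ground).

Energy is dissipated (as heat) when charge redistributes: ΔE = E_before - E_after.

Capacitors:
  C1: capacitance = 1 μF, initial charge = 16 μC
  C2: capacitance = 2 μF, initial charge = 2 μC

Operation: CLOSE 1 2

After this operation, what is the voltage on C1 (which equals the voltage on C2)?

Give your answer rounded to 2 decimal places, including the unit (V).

Answer: 6.00 V

Derivation:
Initial: C1(1μF, Q=16μC, V=16.00V), C2(2μF, Q=2μC, V=1.00V)
Op 1: CLOSE 1-2: Q_total=18.00, C_total=3.00, V=6.00; Q1=6.00, Q2=12.00; dissipated=75.000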